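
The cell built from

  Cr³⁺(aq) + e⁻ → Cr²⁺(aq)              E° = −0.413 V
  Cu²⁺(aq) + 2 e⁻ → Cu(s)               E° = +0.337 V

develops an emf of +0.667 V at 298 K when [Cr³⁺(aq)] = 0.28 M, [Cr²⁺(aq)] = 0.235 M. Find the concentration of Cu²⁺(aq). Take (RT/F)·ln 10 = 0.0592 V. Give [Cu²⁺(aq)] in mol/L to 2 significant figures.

0.0022 M

With Cu²⁺/Cu at the cathode and Cr³⁺/Cr²⁺ at the anode, E°cell = +0.337 − (−0.413) = +0.750 V (n = 2).
Rearranging E = E° − (0.0592/n)·log Q gives log Q = 2(+0.750 − (+0.667))/0.0592 = 2.804.
Balancing electrons gives Cu²⁺(aq) + 2 Cr²⁺(aq) → Cu(s) + 2 Cr³⁺(aq); thus Q = [Cr³⁺(aq)]^2 / ([Cu²⁺(aq)]·[Cr²⁺(aq)]^2).
Isolating [Cu²⁺(aq)] in Q = 10^{2.804} yields log [Cu²⁺(aq)] = −2.652, i.e. 0.0022 M.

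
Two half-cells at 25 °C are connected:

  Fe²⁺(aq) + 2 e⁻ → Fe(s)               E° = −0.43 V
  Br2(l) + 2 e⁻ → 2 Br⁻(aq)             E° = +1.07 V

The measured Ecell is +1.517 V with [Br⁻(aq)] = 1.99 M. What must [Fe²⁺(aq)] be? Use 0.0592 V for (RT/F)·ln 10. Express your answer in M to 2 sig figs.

0.067 M

Br₂/Br⁻ is the cathode (higher E°); E°cell = +1.07 − (−0.43) = +1.50 V with n = 2.
Rearranging E = E° − (0.0592/n)·log Q gives log Q = 2(+1.50 − (+1.517))/0.0592 = −0.574.
The balanced reaction is Br2(l) + Fe(s) → 2 Br⁻(aq) + Fe²⁺(aq), so Q = [Br⁻(aq)]^2·[Fe²⁺(aq)].
Substituting the known concentrations and solving, log [Fe²⁺(aq)] = −1.172 and [Fe²⁺(aq)] = 0.067 M.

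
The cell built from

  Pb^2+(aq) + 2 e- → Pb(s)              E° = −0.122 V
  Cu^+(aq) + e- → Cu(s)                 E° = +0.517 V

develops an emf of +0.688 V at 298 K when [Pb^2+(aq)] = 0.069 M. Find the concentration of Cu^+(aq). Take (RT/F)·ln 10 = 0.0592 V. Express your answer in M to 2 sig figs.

1.8 M

The Cu⁺/Cu couple has the larger reduction potential, so it is the cathode: E°cell = +0.517 − (−0.122) = +0.639 V and n = 2.
From the Nernst equation, log Q = n(E° − E)/0.0592 = 2·(+0.639 − (+0.688))/0.0592 = −1.655.
The balanced reaction is 2 Cu^+(aq) + Pb(s) → 2 Cu(s) + Pb^2+(aq), so Q = [Pb^2+(aq)] / [Cu^+(aq)]^2.
Solving for the unknown gives log [Cu^+(aq)] = 0.247, so [Cu^+(aq)] ≈ 1.8 M.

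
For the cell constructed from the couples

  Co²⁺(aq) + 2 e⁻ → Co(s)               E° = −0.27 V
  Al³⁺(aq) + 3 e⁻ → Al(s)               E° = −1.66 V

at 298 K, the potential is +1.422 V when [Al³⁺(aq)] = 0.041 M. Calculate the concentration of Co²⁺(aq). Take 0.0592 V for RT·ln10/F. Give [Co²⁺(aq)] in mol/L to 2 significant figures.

With Co²⁺/Co at the cathode and Al³⁺/Al at the anode, E°cell = −0.27 − (−1.66) = +1.39 V (n = 6).
Since E = E° − (0.0592/n)·log Q, log Q = n(E° − E)/0.0592 = −3.243.
The balanced reaction is 3 Co²⁺(aq) + 2 Al(s) → 3 Co(s) + 2 Al³⁺(aq), so Q = [Al³⁺(aq)]^2 / [Co²⁺(aq)]^3.
Isolating [Co²⁺(aq)] in Q = 10^{−3.243} yields log [Co²⁺(aq)] = 0.156, i.e. 1.4 M.

1.4 M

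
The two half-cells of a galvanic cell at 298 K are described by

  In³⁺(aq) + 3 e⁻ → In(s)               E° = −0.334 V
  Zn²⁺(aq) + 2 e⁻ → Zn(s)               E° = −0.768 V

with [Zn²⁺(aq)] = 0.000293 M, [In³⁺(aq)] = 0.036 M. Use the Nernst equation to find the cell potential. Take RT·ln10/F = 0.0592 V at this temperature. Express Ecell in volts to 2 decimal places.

+0.51 V

In³⁺/In is reduced (cathode, E° = −0.334 V) and Zn²⁺/Zn is oxidized (anode).
E°cell = E°cat − E°an = −0.334 − (−0.768) = +0.434 V; n = 6.
For the overall reaction 2 In³⁺(aq) + 3 Zn(s) → 2 In(s) + 3 Zn²⁺(aq), Q = [Zn²⁺(aq)]^3 / [In³⁺(aq)]^2 = 1.94×10^−8, giving log Q = −7.712.
By the Nernst equation, E = +0.434 − (0.0592/6)·(−7.712) = +0.51 V.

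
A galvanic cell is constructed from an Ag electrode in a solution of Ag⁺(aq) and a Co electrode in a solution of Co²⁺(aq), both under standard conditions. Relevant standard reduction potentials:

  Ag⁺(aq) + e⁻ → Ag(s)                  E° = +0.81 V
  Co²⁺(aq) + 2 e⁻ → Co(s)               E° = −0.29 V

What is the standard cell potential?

The Ag⁺/Ag couple has the higher E°, so Ag ion is reduced (cathode) and Co is oxidized (anode).
E°cell = E°(cathode) − E°(anode) = +0.81 − (−0.29) = +1.10 V.

+1.10 V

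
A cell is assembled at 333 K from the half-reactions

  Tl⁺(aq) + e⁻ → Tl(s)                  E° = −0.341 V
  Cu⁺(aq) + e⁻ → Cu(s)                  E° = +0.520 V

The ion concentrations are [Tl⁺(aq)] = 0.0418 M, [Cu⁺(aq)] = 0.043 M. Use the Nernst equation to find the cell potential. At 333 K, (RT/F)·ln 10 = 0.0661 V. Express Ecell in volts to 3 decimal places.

+0.862 V

Cu⁺/Cu is reduced (cathode, E° = +0.520 V) and Tl⁺/Tl is oxidized (anode).
E°cell = +0.520 − (−0.341) = +0.861 V, with n = 1 electron transferred.
The balanced reaction is Cu⁺(aq) + Tl(s) → Cu(s) + Tl⁺(aq), so Q = [Tl⁺(aq)] / [Cu⁺(aq)] = 0.972 and log Q = −0.012.
By the Nernst equation, E = +0.861 − (0.0661/1)·(−0.012) = +0.862 V.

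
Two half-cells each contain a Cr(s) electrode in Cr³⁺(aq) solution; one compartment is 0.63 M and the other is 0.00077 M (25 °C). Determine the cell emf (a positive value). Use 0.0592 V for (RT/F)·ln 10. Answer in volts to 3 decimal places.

For a concentration cell E°cell = 0, since both electrodes use the same couple.
The compartment with the higher Cr³⁺(aq) concentration (0.63 M) acts as the cathode; ions are reduced there and produced at the dilute (0.00077 M) anode.
With n = 3, Ecell = −(0.0592/3)·log([dilute]/[conc]) = −(0.0592/3)·log(0.00077/0.63) = +0.057 V.

0.057 V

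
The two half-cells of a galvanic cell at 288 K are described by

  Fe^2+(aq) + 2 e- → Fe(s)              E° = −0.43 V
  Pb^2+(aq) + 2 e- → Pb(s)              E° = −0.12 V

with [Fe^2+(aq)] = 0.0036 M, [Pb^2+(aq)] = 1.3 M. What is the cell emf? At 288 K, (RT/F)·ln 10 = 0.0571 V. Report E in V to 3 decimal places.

+0.383 V

Pb²⁺/Pb is reduced (cathode, E° = −0.12 V) and Fe²⁺/Fe is oxidized (anode).
E°cell = E°cat − E°an = −0.12 − (−0.43) = +0.31 V; n = 2.
For the overall reaction Pb^2+(aq) + Fe(s) → Pb(s) + Fe^2+(aq), Q = [Fe^2+(aq)] / [Pb^2+(aq)] = 0.00277, giving log Q = −2.558.
E = E° − (0.0571/n)·log Q = +0.31 − (0.0571/2)(−2.558) = +0.383 V.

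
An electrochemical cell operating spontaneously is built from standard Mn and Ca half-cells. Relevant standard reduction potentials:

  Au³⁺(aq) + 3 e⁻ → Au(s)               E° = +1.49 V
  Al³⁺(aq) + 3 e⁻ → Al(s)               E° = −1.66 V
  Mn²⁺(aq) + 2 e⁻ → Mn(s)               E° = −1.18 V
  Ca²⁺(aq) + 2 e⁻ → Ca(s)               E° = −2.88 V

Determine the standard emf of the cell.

The Mn²⁺/Mn couple has the higher E°, so Mn ion is reduced (cathode) and Ca is oxidized (anode).
E°cell = E°(cathode) − E°(anode) = −1.18 − (−2.88) = +1.70 V.

+1.70 V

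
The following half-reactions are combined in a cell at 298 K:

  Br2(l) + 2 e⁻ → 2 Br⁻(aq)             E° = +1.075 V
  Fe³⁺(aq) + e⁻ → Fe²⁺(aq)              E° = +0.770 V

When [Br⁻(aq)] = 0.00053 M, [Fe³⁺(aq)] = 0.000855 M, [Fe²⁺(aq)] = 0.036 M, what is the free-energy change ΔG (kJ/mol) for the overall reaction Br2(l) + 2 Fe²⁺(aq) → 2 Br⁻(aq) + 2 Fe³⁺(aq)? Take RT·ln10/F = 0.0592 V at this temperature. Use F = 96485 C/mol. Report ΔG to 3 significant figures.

−115 kJ/mol

The standard cell potential is +1.075 − (+0.770) = +0.305 V, with n = 2 electrons in the balanced equation.
Here Q = ([Br⁻(aq)]^2·[Fe³⁺(aq)]^2) / [Fe²⁺(aq)]^2 = 1.58×10^−10 (log Q = −9.800), giving E = +0.305 − (0.0592/2)·(−9.800) = +0.5951 V.
Finally ΔG = −nFE = −(2)(96485 C/mol)(+0.5951 V) = −115 kJ/mol.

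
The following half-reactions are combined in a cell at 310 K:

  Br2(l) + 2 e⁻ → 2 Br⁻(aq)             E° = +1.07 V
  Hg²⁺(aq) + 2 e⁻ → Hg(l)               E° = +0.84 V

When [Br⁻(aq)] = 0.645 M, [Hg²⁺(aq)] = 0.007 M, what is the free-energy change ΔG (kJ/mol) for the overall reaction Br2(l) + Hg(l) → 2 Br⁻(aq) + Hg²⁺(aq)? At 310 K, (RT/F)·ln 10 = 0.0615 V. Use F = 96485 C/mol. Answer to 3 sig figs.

The standard cell potential is +1.07 − (+0.84) = +0.23 V, with n = 2 electrons in the balanced equation.
Here Q = [Br⁻(aq)]^2·[Hg²⁺(aq)] = 0.00291 (log Q = −2.536), giving E = +0.23 − (0.0615/2)·(−2.536) = +0.3080 V.
Then ΔG = −nFE = −2 × 96485 × +0.3080 J/mol = −59.4 kJ/mol.

−59.4 kJ/mol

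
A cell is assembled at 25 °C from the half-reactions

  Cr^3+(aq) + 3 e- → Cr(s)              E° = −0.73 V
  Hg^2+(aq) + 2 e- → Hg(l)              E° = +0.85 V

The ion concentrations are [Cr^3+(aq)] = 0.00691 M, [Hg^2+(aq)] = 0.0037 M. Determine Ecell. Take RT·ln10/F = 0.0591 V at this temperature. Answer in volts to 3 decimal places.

+1.551 V

The Hg²⁺/Hg couple has the more positive E°, so it is the cathode; Cr³⁺/Cr is the anode.
The standard potential is +0.85 − (−0.73) = +1.58 V and the balanced reaction transfers n = 6 electrons.
For the overall reaction 3 Hg^2+(aq) + 2 Cr(s) → 3 Hg(l) + 2 Cr^3+(aq), Q = [Cr^3+(aq)]^2 / [Hg^2+(aq)]^3 = 943, giving log Q = 2.974.
By the Nernst equation, E = +1.58 − (0.0591/6)·(2.974) = +1.551 V.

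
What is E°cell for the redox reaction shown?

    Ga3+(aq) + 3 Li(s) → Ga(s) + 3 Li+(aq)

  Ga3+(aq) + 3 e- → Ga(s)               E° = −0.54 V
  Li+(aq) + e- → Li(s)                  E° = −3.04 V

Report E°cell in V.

+2.50 V

Ga3+(aq) gains electrons, so the Ga³⁺/Ga couple is the cathode; the Li⁺/Li couple is the anode.
E°cell = E°(cathode) − E°(anode) = −0.54 − (−3.04) = +2.50 V.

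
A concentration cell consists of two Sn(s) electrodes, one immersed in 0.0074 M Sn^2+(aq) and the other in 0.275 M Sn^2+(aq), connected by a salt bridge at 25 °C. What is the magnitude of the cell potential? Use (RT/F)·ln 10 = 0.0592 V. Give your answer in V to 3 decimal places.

0.046 V

For a concentration cell E°cell = 0, since both electrodes use the same couple.
The compartment with the higher Sn^2+(aq) concentration (0.275 M) acts as the cathode; ions are reduced there and produced at the dilute (0.0074 M) anode.
With n = 2, Ecell = −(0.0592/2)·log([dilute]/[conc]) = −(0.0592/2)·log(0.0074/0.275) = +0.046 V.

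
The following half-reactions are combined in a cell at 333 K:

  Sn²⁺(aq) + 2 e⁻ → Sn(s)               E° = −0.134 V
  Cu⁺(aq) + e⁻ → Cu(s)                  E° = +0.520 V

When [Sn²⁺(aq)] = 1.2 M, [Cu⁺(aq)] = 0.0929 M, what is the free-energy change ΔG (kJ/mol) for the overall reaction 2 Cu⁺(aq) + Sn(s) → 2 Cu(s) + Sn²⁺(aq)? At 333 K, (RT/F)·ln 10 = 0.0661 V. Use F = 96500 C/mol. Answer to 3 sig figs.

−113 kJ/mol

The standard cell potential is +0.520 − (−0.134) = +0.654 V, with n = 2 electrons in the balanced equation.
Q = [Sn²⁺(aq)] / [Cu⁺(aq)]^2 = 139, so log Q = 2.143 and E = +0.654 − (0.0661/2)(2.143) = +0.5832 V.
Finally ΔG = −nFE = −(2)(96500 C/mol)(+0.5832 V) = −113 kJ/mol.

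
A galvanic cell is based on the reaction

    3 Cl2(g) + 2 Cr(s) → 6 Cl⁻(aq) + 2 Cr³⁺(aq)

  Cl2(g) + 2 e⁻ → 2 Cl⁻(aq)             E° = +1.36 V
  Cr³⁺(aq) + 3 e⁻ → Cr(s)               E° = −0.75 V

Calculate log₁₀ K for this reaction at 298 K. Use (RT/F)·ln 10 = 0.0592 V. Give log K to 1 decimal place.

log K = 213.9

The Cl₂/Cl⁻ couple is reduced (cathode); E°cell = +1.36 − (−0.75) = +2.11 V with n = 6.
At equilibrium E = 0, so log K = nE°cell / 0.0592 = (6)(+2.11) / 0.0592 = 213.9.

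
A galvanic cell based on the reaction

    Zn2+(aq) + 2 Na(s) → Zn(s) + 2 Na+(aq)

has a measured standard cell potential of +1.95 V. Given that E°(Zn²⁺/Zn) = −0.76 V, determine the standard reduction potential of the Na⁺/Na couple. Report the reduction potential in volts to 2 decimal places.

−2.71 V

In the reaction as written the Zn²⁺/Zn couple is reduced (cathode) and Na⁺/Na is oxidized (anode), so E°cell = E°(Zn²⁺/Zn) − E°(Na⁺/Na).
E°(Na⁺/Na) = E°(cathode) − E°cell = −0.76 − (+1.95) = −2.71 V.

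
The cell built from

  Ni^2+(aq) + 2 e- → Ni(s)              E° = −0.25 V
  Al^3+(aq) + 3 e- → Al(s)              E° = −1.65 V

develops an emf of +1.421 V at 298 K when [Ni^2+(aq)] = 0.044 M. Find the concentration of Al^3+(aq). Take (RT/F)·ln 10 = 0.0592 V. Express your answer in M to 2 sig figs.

With Ni²⁺/Ni at the cathode and Al³⁺/Al at the anode, E°cell = −0.25 − (−1.65) = +1.40 V (n = 6).
From the Nernst equation, log Q = n(E° − E)/0.0592 = 6·(+1.40 − (+1.421))/0.0592 = −2.128.
The balanced reaction is 3 Ni^2+(aq) + 2 Al(s) → 3 Ni(s) + 2 Al^3+(aq), so Q = [Al^3+(aq)]^2 / [Ni^2+(aq)]^3.
Substituting the known concentrations and solving, log [Al^3+(aq)] = −3.099 and [Al^3+(aq)] = 0.00080 M.

0.00080 M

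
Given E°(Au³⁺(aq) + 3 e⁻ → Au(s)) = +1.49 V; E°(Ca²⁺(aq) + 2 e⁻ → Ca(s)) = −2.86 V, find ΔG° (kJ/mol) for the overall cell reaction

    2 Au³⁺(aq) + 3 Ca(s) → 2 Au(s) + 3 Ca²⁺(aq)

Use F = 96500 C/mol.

In the reaction as written Au³⁺(aq) is reduced, so the Au³⁺/Au couple is the cathode and Ca²⁺/Ca is the anode.
E°cell = +1.49 − (−2.86) = +4.35 V; balancing electrons gives n = 6.
ΔG° = −nFE°cell = −(6)(96500)(+4.35) J/mol = −2519 kJ/mol.

−2519 kJ/mol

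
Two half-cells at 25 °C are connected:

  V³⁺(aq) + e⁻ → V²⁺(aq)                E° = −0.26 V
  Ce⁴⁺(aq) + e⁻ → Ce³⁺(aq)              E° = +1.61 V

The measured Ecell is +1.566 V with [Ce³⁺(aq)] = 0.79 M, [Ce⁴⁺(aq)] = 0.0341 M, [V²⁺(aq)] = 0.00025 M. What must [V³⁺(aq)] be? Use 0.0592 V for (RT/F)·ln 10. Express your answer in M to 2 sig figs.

With Ce⁴⁺/Ce³⁺ at the cathode and V³⁺/V²⁺ at the anode, E°cell = +1.61 − (−0.26) = +1.87 V (n = 1).
Rearranging E = E° − (0.0592/n)·log Q gives log Q = 1(+1.87 − (+1.566))/0.0592 = 5.135.
The balanced reaction is Ce⁴⁺(aq) + V²⁺(aq) → Ce³⁺(aq) + V³⁺(aq), so Q = ([Ce³⁺(aq)]·[V³⁺(aq)]) / ([Ce⁴⁺(aq)]·[V²⁺(aq)]).
Isolating [V³⁺(aq)] in Q = 10^{5.135} yields log [V³⁺(aq)] = 0.168, i.e. 1.5 M.

1.5 M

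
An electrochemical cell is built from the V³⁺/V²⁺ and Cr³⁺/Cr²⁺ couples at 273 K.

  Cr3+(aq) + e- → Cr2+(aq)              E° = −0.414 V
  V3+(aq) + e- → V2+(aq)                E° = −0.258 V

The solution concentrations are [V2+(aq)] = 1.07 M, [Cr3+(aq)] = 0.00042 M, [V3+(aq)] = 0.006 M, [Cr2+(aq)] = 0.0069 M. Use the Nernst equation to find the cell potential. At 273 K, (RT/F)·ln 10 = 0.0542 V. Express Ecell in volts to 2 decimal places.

+0.10 V

Since E°(V³⁺/V²⁺) > E°(Cr³⁺/Cr²⁺), V³⁺/V²⁺ serves as the cathode.
E°cell = −0.258 − (−0.414) = +0.156 V, with n = 1 electron transferred.
The balanced reaction is V3+(aq) + Cr2+(aq) → V2+(aq) + Cr3+(aq), so Q = ([V2+(aq)]·[Cr3+(aq)]) / ([V3+(aq)]·[Cr2+(aq)]) = 10.9 and log Q = 1.036.
E = E° − (0.0542/n)·log Q = +0.156 − (0.0542/1)(1.036) = +0.10 V.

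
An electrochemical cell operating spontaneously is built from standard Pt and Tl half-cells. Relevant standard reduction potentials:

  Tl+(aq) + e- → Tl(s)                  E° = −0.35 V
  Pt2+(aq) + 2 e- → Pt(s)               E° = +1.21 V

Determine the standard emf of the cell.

Of the two couples in this cell, the one with the more positive reduction potential is reduced at the cathode: here that is Pt²⁺/Pt (+1.21 V); Tl⁺/Tl (−0.35 V) is the anode.
E°cell = E°(cathode) − E°(anode) = +1.21 − (−0.35) = +1.56 V.

+1.56 V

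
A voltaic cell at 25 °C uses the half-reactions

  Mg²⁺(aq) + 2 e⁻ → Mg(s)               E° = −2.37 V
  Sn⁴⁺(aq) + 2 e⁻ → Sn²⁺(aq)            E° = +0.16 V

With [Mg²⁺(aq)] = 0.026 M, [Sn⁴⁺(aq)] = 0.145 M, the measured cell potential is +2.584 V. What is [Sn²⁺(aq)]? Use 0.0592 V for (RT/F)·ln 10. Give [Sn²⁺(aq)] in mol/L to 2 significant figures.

0.084 M

Sn⁴⁺/Sn²⁺ is the cathode (higher E°); E°cell = +0.16 − (−2.37) = +2.53 V with n = 2.
Rearranging E = E° − (0.0592/n)·log Q gives log Q = 2(+2.53 − (+2.584))/0.0592 = −1.824.
Balancing electrons gives Sn⁴⁺(aq) + Mg(s) → Sn²⁺(aq) + Mg²⁺(aq); thus Q = ([Sn²⁺(aq)]·[Mg²⁺(aq)]) / [Sn⁴⁺(aq)].
Solving for the unknown gives log [Sn²⁺(aq)] = −1.078, so [Sn²⁺(aq)] ≈ 0.084 M.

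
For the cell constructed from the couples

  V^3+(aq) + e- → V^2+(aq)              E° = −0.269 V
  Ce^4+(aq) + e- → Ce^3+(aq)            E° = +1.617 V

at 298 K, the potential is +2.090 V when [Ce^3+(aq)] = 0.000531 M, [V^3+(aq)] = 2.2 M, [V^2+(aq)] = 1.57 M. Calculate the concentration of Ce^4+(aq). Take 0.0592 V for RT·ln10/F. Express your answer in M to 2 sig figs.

With Ce⁴⁺/Ce³⁺ at the cathode and V³⁺/V²⁺ at the anode, E°cell = +1.617 − (−0.269) = +1.886 V (n = 1).
From the Nernst equation, log Q = n(E° − E)/0.0592 = 1·(+1.886 − (+2.090))/0.0592 = −3.446.
For Ce^4+(aq) + V^2+(aq) → Ce^3+(aq) + V^3+(aq), the reaction quotient is Q = ([Ce^3+(aq)]·[V^3+(aq)]) / ([Ce^4+(aq)]·[V^2+(aq)]).
Substituting the known concentrations and solving, log [Ce^4+(aq)] = 0.318 and [Ce^4+(aq)] = 2.1 M.

2.1 M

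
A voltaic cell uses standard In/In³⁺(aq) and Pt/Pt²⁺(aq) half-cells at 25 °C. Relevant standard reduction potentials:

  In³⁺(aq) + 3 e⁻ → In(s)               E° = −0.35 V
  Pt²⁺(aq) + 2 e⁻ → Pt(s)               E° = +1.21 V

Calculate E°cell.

Of the two couples in this cell, the one with the more positive reduction potential is reduced at the cathode: here that is Pt²⁺/Pt (+1.21 V); In³⁺/In (−0.35 V) is the anode.
E°cell = E°(cathode) − E°(anode) = +1.21 − (−0.35) = +1.56 V.

+1.56 V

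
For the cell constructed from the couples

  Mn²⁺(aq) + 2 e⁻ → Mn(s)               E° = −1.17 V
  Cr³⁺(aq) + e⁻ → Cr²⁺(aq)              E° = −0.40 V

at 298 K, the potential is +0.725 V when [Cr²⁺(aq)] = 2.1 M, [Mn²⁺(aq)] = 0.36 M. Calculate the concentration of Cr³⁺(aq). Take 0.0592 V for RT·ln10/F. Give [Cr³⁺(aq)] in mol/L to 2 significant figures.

0.22 M

With Cr³⁺/Cr²⁺ at the cathode and Mn²⁺/Mn at the anode, E°cell = −0.40 − (−1.17) = +0.77 V (n = 2).
From the Nernst equation, log Q = n(E° − E)/0.0592 = 2·(+0.77 − (+0.725))/0.0592 = 1.520.
The balanced reaction is 2 Cr³⁺(aq) + Mn(s) → 2 Cr²⁺(aq) + Mn²⁺(aq), so Q = ([Cr²⁺(aq)]^2·[Mn²⁺(aq)]) / [Cr³⁺(aq)]^2.
Solving for the unknown gives log [Cr³⁺(aq)] = −0.660, so [Cr³⁺(aq)] ≈ 0.22 M.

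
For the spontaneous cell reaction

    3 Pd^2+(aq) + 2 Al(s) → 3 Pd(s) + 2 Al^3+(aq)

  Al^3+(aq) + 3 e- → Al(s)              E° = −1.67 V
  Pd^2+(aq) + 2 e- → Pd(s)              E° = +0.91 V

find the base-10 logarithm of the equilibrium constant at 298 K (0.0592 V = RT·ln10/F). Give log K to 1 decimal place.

The Pd²⁺/Pd couple is reduced (cathode); E°cell = +0.91 − (−1.67) = +2.58 V with n = 6.
At equilibrium E = 0, so log K = nE°cell / 0.0592 = (6)(+2.58) / 0.0592 = 261.5.

log K = 261.5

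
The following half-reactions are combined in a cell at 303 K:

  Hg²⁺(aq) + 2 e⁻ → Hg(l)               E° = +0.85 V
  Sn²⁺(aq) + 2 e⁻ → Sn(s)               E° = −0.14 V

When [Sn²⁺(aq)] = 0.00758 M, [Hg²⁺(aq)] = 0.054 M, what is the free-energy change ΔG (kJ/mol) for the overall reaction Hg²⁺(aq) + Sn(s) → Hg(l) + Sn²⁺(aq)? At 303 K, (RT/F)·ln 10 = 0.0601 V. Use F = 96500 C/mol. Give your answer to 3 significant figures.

−196 kJ/mol

E°cell = +0.85 − (−0.14) = +0.99 V; the balanced reaction transfers n = 2 electrons.
Here Q = [Sn²⁺(aq)] / [Hg²⁺(aq)] = 0.14 (log Q = −0.853), giving E = +0.99 − (0.0601/2)·(−0.853) = +1.0156 V.
Then ΔG = −nFE = −2 × 96500 × +1.0156 J/mol = −196 kJ/mol.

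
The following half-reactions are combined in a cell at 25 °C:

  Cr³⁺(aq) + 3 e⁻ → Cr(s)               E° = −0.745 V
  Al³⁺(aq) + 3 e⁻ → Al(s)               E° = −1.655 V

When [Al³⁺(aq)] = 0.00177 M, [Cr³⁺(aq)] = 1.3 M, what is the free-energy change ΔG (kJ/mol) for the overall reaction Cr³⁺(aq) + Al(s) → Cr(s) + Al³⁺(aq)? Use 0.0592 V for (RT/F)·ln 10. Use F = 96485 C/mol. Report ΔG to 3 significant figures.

E°cell = −0.745 − (−1.655) = +0.910 V; the balanced reaction transfers n = 3 electrons.
Here Q = [Al³⁺(aq)] / [Cr³⁺(aq)] = 0.00136 (log Q = −2.866), giving E = +0.910 − (0.0592/3)·(−2.866) = +0.9666 V.
Then ΔG = −nFE = −3 × 96485 × +0.9666 J/mol = −280 kJ/mol.

−280 kJ/mol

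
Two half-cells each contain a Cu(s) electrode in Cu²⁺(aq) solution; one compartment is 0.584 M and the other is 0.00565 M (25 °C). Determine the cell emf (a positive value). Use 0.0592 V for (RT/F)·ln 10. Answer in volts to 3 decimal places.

For a concentration cell E°cell = 0, since both electrodes use the same couple.
The compartment with the higher Cu²⁺(aq) concentration (0.584 M) acts as the cathode; ions are reduced there and produced at the dilute (0.00565 M) anode.
With n = 2, Ecell = −(0.0592/2)·log([dilute]/[conc]) = −(0.0592/2)·log(0.00565/0.584) = +0.060 V.

0.060 V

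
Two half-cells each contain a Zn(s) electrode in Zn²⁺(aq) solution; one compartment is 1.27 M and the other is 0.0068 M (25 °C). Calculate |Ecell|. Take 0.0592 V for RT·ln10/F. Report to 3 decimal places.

0.067 V

For a concentration cell E°cell = 0, since both electrodes use the same couple.
The compartment with the higher Zn²⁺(aq) concentration (1.27 M) acts as the cathode; ions are reduced there and produced at the dilute (0.0068 M) anode.
With n = 2, Ecell = −(0.0592/2)·log([dilute]/[conc]) = −(0.0592/2)·log(0.0068/1.27) = +0.067 V.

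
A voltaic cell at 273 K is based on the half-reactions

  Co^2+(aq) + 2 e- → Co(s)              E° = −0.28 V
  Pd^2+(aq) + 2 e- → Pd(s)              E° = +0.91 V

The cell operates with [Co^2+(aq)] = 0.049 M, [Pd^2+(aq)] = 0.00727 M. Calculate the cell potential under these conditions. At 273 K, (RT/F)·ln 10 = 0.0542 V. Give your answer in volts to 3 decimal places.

The Pd²⁺/Pd couple has the more positive E°, so it is the cathode; Co²⁺/Co is the anode.
E°cell = E°cat − E°an = +0.91 − (−0.28) = +1.19 V; n = 2.
Balancing gives Pd^2+(aq) + Co(s) → Pd(s) + Co^2+(aq); hence Q = [Co^2+(aq)] / [Pd^2+(aq)] = 6.74 (log Q = 0.829).
Applying E = E° − (RT ln10/nF)·log Q gives +1.19 − (0.0542/2)(0.829) = +1.168 V.

+1.168 V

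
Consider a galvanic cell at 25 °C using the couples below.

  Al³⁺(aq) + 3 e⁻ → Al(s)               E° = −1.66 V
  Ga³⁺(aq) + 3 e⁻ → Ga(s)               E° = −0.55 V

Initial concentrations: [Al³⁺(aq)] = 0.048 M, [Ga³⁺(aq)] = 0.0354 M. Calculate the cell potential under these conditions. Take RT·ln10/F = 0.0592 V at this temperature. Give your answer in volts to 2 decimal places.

+1.11 V

Since E°(Ga³⁺/Ga) > E°(Al³⁺/Al), Ga³⁺/Ga serves as the cathode.
E°cell = E°cat − E°an = −0.55 − (−1.66) = +1.11 V; n = 3.
For the overall reaction Ga³⁺(aq) + Al(s) → Ga(s) + Al³⁺(aq), Q = [Al³⁺(aq)] / [Ga³⁺(aq)] = 1.36, giving log Q = 0.132.
By the Nernst equation, E = +1.11 − (0.0592/3)·(0.132) = +1.11 V.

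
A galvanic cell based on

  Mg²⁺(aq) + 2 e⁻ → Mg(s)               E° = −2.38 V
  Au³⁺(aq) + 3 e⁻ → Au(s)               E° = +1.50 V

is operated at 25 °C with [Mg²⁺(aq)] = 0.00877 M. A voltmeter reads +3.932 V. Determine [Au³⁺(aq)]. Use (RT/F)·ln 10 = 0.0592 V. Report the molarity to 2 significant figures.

0.35 M

The Au³⁺/Au couple has the larger reduction potential, so it is the cathode: E°cell = +1.50 − (−2.38) = +3.88 V and n = 6.
Rearranging E = E° − (0.0592/n)·log Q gives log Q = 6(+3.88 − (+3.932))/0.0592 = −5.270.
Balancing electrons gives 2 Au³⁺(aq) + 3 Mg(s) → 2 Au(s) + 3 Mg²⁺(aq); thus Q = [Mg²⁺(aq)]^3 / [Au³⁺(aq)]^2.
Isolating [Au³⁺(aq)] in Q = 10^{−5.270} yields log [Au³⁺(aq)] = −0.451, i.e. 0.35 M.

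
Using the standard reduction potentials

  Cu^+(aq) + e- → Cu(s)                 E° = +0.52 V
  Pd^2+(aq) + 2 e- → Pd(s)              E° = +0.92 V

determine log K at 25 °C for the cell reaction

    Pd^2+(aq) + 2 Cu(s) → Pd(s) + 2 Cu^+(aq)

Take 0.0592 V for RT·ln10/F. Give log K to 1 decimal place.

The Pd²⁺/Pd couple is reduced (cathode); E°cell = +0.92 − (+0.52) = +0.40 V with n = 2.
At equilibrium E = 0, so log K = nE°cell / 0.0592 = (2)(+0.40) / 0.0592 = 13.5.

log K = 13.5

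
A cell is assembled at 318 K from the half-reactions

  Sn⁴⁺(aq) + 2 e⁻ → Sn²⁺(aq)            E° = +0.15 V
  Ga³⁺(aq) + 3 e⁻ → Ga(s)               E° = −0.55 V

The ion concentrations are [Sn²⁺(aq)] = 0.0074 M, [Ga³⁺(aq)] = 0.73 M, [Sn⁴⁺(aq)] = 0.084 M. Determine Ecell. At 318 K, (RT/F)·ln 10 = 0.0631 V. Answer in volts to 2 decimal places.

+0.74 V

Since E°(Sn⁴⁺/Sn²⁺) > E°(Ga³⁺/Ga), Sn⁴⁺/Sn²⁺ serves as the cathode.
E°cell = +0.15 − (−0.55) = +0.70 V, with n = 6 electrons transferred.
For the overall reaction 3 Sn⁴⁺(aq) + 2 Ga(s) → 3 Sn²⁺(aq) + 2 Ga³⁺(aq), Q = ([Sn²⁺(aq)]^3·[Ga³⁺(aq)]^2) / [Sn⁴⁺(aq)]^3 = 0.000364, giving log Q = −3.438.
Applying E = E° − (RT ln10/nF)·log Q gives +0.70 − (0.0631/6)(−3.438) = +0.74 V.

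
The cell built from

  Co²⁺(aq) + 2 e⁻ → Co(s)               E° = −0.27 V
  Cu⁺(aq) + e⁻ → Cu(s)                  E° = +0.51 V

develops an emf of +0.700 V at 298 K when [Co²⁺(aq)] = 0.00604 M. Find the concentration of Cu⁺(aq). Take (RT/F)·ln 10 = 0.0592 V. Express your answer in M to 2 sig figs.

0.0035 M

With Cu⁺/Cu at the cathode and Co²⁺/Co at the anode, E°cell = +0.51 − (−0.27) = +0.78 V (n = 2).
Rearranging E = E° − (0.0592/n)·log Q gives log Q = 2(+0.78 − (+0.700))/0.0592 = 2.703.
The balanced reaction is 2 Cu⁺(aq) + Co(s) → 2 Cu(s) + Co²⁺(aq), so Q = [Co²⁺(aq)] / [Cu⁺(aq)]^2.
Solving for the unknown gives log [Cu⁺(aq)] = −2.461, so [Cu⁺(aq)] ≈ 0.0035 M.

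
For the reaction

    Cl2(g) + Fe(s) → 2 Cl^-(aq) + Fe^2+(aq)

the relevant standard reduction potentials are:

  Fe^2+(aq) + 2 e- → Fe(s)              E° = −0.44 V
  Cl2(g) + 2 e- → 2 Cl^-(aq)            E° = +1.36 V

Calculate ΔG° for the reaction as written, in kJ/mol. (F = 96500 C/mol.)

−347 kJ/mol

In the reaction as written Cl2(g) is reduced, so the Cl₂/Cl⁻ couple is the cathode and Fe²⁺/Fe is the anode.
E°cell = +1.36 − (−0.44) = +1.80 V; balancing electrons gives n = 2.
ΔG° = −nFE°cell = −(2)(96500)(+1.80) J/mol = −347 kJ/mol.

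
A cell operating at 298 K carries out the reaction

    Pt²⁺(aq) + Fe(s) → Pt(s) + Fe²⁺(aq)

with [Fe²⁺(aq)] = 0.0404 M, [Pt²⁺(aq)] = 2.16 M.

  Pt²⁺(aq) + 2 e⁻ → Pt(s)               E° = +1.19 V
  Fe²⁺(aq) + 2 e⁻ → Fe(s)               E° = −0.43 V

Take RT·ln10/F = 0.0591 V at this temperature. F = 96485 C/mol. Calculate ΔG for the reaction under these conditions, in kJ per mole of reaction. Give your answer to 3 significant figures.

The standard cell potential is +1.19 − (−0.43) = +1.62 V, with n = 2 electrons in the balanced equation.
Q = [Fe²⁺(aq)] / [Pt²⁺(aq)] = 0.0187, so log Q = −1.728 and E = +1.62 − (0.0591/2)(−1.728) = +1.6711 V.
Then ΔG = −nFE = −2 × 96485 × +1.6711 J/mol = −322 kJ/mol.

−322 kJ/mol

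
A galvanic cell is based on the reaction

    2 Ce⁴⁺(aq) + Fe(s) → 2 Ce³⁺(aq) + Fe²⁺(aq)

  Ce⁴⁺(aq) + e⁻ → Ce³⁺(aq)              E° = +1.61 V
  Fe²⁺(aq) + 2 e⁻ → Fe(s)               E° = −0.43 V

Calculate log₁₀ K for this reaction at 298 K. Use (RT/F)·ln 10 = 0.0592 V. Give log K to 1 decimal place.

log K = 68.9

The Ce⁴⁺/Ce³⁺ couple is reduced (cathode); E°cell = +1.61 − (−0.43) = +2.04 V with n = 2.
At equilibrium E = 0, so log K = nE°cell / 0.0592 = (2)(+2.04) / 0.0592 = 68.9.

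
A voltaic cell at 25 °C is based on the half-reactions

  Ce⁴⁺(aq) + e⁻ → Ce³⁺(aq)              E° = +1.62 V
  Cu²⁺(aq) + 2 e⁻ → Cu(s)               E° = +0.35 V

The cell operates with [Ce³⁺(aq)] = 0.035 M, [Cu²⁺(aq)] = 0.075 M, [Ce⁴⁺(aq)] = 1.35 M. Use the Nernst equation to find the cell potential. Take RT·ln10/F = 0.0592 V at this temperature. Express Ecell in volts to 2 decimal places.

+1.40 V

The Ce⁴⁺/Ce³⁺ couple has the more positive E°, so it is the cathode; Cu²⁺/Cu is the anode.
E°cell = +1.62 − (+0.35) = +1.27 V, with n = 2 electrons transferred.
Balancing gives 2 Ce⁴⁺(aq) + Cu(s) → 2 Ce³⁺(aq) + Cu²⁺(aq); hence Q = ([Ce³⁺(aq)]^2·[Cu²⁺(aq)]) / [Ce⁴⁺(aq)]^2 = 5.04×10^−5 (log Q = −4.297).
E = E° − (0.0592/n)·log Q = +1.27 − (0.0592/2)(−4.297) = +1.40 V.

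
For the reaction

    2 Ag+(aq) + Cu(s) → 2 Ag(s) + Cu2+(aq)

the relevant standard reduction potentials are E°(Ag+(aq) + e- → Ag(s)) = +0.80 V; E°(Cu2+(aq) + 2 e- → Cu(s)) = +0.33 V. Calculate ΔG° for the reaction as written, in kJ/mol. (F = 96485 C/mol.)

In the reaction as written Ag+(aq) is reduced, so the Ag⁺/Ag couple is the cathode and Cu²⁺/Cu is the anode.
E°cell = +0.80 − (+0.33) = +0.47 V; balancing electrons gives n = 2.
ΔG° = −nFE°cell = −(2)(96485)(+0.47) J/mol = −90.7 kJ/mol.

−90.7 kJ/mol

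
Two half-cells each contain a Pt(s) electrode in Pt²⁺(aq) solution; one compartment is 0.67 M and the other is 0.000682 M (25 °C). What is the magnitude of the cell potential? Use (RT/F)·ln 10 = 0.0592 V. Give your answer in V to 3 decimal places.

For a concentration cell E°cell = 0, since both electrodes use the same couple.
The compartment with the higher Pt²⁺(aq) concentration (0.67 M) acts as the cathode; ions are reduced there and produced at the dilute (0.000682 M) anode.
With n = 2, Ecell = −(0.0592/2)·log([dilute]/[conc]) = −(0.0592/2)·log(0.000682/0.67) = +0.089 V.

0.089 V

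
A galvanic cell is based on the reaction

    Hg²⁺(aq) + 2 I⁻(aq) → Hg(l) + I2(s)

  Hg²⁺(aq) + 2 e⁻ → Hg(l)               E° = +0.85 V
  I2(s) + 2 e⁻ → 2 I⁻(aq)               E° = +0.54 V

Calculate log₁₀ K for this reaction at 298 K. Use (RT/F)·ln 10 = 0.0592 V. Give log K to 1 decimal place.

log K = 10.5

The Hg²⁺/Hg couple is reduced (cathode); E°cell = +0.85 − (+0.54) = +0.31 V with n = 2.
At equilibrium E = 0, so log K = nE°cell / 0.0592 = (2)(+0.31) / 0.0592 = 10.5.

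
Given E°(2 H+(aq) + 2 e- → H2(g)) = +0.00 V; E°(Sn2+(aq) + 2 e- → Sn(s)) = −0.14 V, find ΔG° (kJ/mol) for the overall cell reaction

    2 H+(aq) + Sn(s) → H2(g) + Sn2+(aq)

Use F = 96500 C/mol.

In the reaction as written H+(aq) is reduced, so the 2H⁺/H₂ couple is the cathode and Sn²⁺/Sn is the anode.
E°cell = +0.00 − (−0.14) = +0.14 V; balancing electrons gives n = 2.
ΔG° = −nFE°cell = −(2)(96500)(+0.14) J/mol = −27.0 kJ/mol.

−27.0 kJ/mol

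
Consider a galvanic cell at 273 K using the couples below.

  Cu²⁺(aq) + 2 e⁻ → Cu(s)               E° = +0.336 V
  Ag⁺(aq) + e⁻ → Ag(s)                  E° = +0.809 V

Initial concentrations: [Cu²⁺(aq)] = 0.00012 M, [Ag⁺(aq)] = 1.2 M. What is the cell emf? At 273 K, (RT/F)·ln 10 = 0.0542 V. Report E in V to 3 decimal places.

+0.584 V

Ag⁺/Ag is reduced (cathode, E° = +0.809 V) and Cu²⁺/Cu is oxidized (anode).
E°cell = +0.809 − (+0.336) = +0.473 V, with n = 2 electrons transferred.
Balancing gives 2 Ag⁺(aq) + Cu(s) → 2 Ag(s) + Cu²⁺(aq); hence Q = [Cu²⁺(aq)] / [Ag⁺(aq)]^2 = 8.33×10^−5 (log Q = −4.079).
By the Nernst equation, E = +0.473 − (0.0542/2)·(−4.079) = +0.584 V.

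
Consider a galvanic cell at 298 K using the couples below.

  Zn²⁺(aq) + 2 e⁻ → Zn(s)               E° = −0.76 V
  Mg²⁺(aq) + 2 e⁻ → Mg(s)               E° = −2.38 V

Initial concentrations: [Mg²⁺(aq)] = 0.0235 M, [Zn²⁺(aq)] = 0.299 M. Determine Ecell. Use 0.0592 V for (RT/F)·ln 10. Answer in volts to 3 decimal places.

Since E°(Zn²⁺/Zn) > E°(Mg²⁺/Mg), Zn²⁺/Zn serves as the cathode.
E°cell = −0.76 − (−2.38) = +1.62 V, with n = 2 electrons transferred.
Balancing gives Zn²⁺(aq) + Mg(s) → Zn(s) + Mg²⁺(aq); hence Q = [Mg²⁺(aq)] / [Zn²⁺(aq)] = 0.0786 (log Q = −1.105).
E = E° − (0.0592/n)·log Q = +1.62 − (0.0592/2)(−1.105) = +1.653 V.

+1.653 V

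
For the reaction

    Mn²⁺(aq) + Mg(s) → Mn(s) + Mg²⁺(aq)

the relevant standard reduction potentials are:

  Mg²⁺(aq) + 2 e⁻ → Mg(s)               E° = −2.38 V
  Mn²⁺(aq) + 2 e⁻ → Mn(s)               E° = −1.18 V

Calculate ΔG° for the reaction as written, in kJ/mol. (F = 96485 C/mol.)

In the reaction as written Mn²⁺(aq) is reduced, so the Mn²⁺/Mn couple is the cathode and Mg²⁺/Mg is the anode.
E°cell = −1.18 − (−2.38) = +1.20 V; balancing electrons gives n = 2.
ΔG° = −nFE°cell = −(2)(96485)(+1.20) J/mol = −232 kJ/mol.

−232 kJ/mol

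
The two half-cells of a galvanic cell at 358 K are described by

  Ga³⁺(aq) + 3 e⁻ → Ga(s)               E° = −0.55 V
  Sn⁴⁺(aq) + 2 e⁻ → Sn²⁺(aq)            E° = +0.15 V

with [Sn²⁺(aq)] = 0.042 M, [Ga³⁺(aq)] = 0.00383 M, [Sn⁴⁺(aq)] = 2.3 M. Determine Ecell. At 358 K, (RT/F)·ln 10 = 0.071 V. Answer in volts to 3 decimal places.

+0.819 V

The Sn⁴⁺/Sn²⁺ couple has the more positive E°, so it is the cathode; Ga³⁺/Ga is the anode.
The standard potential is +0.15 − (−0.55) = +0.70 V and the balanced reaction transfers n = 6 electrons.
For the overall reaction 3 Sn⁴⁺(aq) + 2 Ga(s) → 3 Sn²⁺(aq) + 2 Ga³⁺(aq), Q = ([Sn²⁺(aq)]^3·[Ga³⁺(aq)]^2) / [Sn⁴⁺(aq)]^3 = 8.93×10^−11, giving log Q = −10.049.
By the Nernst equation, E = +0.70 − (0.071/6)·(−10.049) = +0.819 V.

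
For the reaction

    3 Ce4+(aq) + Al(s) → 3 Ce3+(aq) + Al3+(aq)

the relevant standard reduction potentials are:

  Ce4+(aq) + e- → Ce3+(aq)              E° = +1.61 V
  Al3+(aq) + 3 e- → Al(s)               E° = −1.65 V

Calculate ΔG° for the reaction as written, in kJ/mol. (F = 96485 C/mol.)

−944 kJ/mol

In the reaction as written Ce4+(aq) is reduced, so the Ce⁴⁺/Ce³⁺ couple is the cathode and Al³⁺/Al is the anode.
E°cell = +1.61 − (−1.65) = +3.26 V; balancing electrons gives n = 3.
ΔG° = −nFE°cell = −(3)(96485)(+3.26) J/mol = −944 kJ/mol.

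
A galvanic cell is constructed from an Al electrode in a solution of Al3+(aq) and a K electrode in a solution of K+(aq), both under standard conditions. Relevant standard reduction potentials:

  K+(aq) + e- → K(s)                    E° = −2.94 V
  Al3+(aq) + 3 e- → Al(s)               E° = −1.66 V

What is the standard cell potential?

+1.28 V

The Al³⁺/Al couple has the higher E°, so Al ion is reduced (cathode) and K is oxidized (anode).
E°cell = E°(cathode) − E°(anode) = −1.66 − (−2.94) = +1.28 V.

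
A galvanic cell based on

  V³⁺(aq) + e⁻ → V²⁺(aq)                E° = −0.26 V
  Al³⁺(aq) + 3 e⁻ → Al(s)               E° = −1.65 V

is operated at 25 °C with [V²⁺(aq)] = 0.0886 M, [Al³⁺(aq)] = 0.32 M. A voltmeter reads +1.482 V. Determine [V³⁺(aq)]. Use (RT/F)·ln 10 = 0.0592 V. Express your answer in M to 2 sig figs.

2.2 M

With V³⁺/V²⁺ at the cathode and Al³⁺/Al at the anode, E°cell = −0.26 − (−1.65) = +1.39 V (n = 3).
Rearranging E = E° − (0.0592/n)·log Q gives log Q = 3(+1.39 − (+1.482))/0.0592 = −4.662.
For 3 V³⁺(aq) + Al(s) → 3 V²⁺(aq) + Al³⁺(aq), the reaction quotient is Q = ([V²⁺(aq)]^3·[Al³⁺(aq)]) / [V³⁺(aq)]^3.
Solving for the unknown gives log [V³⁺(aq)] = 0.336, so [V³⁺(aq)] ≈ 2.2 M.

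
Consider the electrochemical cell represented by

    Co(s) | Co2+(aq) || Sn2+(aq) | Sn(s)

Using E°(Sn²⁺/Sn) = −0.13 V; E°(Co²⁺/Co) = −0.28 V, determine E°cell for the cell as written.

By convention the left-hand electrode in cell notation is the anode (oxidation) and the right-hand electrode is the cathode (reduction).
E°cell = E°(right) − E°(left) = −0.13 − (−0.28) = +0.15 V.

+0.15 V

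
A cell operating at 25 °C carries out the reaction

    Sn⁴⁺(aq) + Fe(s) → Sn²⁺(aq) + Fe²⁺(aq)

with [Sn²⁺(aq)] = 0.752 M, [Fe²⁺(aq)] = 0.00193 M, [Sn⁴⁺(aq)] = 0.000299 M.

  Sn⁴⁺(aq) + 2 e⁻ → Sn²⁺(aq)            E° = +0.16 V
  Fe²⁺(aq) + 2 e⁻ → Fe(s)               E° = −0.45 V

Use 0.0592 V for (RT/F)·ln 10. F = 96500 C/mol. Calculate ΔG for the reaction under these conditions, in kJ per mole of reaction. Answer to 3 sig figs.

−114 kJ/mol

With Sn⁴⁺/Sn²⁺ reduced at the cathode, E°cell = +0.16 − (−0.45) = +0.61 V and n = 2.
Here Q = ([Sn²⁺(aq)]·[Fe²⁺(aq)]) / [Sn⁴⁺(aq)] = 4.85 (log Q = 0.686), giving E = +0.61 − (0.0592/2)·(0.686) = +0.5897 V.
ΔG = −nFE = −(2)(96500)(+0.5897) J/mol = −114 kJ/mol.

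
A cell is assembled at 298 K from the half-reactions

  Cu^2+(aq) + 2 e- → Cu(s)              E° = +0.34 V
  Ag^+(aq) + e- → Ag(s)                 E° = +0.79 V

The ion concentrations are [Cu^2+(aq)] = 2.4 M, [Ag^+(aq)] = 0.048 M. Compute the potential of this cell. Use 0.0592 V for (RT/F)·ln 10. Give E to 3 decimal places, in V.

The Ag⁺/Ag couple has the more positive E°, so it is the cathode; Cu²⁺/Cu is the anode.
The standard potential is +0.79 − (+0.34) = +0.45 V and the balanced reaction transfers n = 2 electrons.
The balanced reaction is 2 Ag^+(aq) + Cu(s) → 2 Ag(s) + Cu^2+(aq), so Q = [Cu^2+(aq)] / [Ag^+(aq)]^2 = 1.04×10^3 and log Q = 3.018.
By the Nernst equation, E = +0.45 − (0.0592/2)·(3.018) = +0.361 V.

+0.361 V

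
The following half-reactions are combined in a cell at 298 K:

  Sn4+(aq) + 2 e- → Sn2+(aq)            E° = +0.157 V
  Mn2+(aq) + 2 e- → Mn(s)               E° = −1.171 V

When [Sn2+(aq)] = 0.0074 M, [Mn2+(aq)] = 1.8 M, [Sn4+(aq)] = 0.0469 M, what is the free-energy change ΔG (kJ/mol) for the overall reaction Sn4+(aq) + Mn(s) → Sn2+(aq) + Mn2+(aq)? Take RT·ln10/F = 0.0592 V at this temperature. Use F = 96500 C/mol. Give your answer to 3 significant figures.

−259 kJ/mol

E°cell = +0.157 − (−1.171) = +1.328 V; the balanced reaction transfers n = 2 electrons.
Here Q = ([Sn2+(aq)]·[Mn2+(aq)]) / [Sn4+(aq)] = 0.284 (log Q = −0.547), giving E = +1.328 − (0.0592/2)·(−0.547) = +1.3442 V.
ΔG = −nFE = −(2)(96500)(+1.3442) J/mol = −259 kJ/mol.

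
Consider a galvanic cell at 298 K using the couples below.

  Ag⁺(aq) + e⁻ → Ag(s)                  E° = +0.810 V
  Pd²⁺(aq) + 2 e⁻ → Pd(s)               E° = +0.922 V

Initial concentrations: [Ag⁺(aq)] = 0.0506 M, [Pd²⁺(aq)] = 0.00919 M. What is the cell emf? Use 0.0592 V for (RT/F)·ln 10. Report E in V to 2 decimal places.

+0.13 V

The Pd²⁺/Pd couple has the more positive E°, so it is the cathode; Ag⁺/Ag is the anode.
The standard potential is +0.922 − (+0.810) = +0.112 V and the balanced reaction transfers n = 2 electrons.
For the overall reaction Pd²⁺(aq) + 2 Ag(s) → Pd(s) + 2 Ag⁺(aq), Q = [Ag⁺(aq)]^2 / [Pd²⁺(aq)] = 0.279, giving log Q = −0.555.
Applying E = E° − (RT ln10/nF)·log Q gives +0.112 − (0.0592/2)(−0.555) = +0.13 V.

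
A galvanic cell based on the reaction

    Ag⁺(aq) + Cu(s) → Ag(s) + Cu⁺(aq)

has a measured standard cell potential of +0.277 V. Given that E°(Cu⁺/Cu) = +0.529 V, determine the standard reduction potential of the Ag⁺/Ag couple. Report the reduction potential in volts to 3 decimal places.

In the reaction as written the Ag⁺/Ag couple is reduced (cathode) and Cu⁺/Cu is oxidized (anode), so E°cell = E°(Ag⁺/Ag) − E°(Cu⁺/Cu).
E°(Ag⁺/Ag) = E°cell + E°(anode) = +0.277 + (+0.529) = +0.806 V.

+0.806 V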